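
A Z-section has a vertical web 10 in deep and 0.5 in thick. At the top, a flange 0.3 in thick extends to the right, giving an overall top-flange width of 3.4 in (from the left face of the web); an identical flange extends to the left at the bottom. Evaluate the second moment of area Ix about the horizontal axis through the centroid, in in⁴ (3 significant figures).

Ix ≈ 82.6 in⁴

Break the section into simple shapes (no overlaps), measuring from the bottom-left corner of the bounding box.
Web: 0.5 × 10, A = 5 in², y = 5 in, Ī = 41.667 in⁴.
Top flange (beyond web): 2.9 × 0.3, A = 0.87 in², y = 9.85 in, Ī = 0.006525 in⁴.
Bottom flange (beyond web): 2.9 × 0.3, A = 0.87 in², y = 0.15 in, Ī = 0.006525 in⁴.
Centroid: ȳ = ΣA·y / ΣA = 5 in.
Transfer each piece to the horizontal axis through the centroid using Ī + A·d² with d = y − 5:
  web: d = 0 in → contributes +41.667 in⁴
  top flange (beyond web): d = 4.85 in → contributes +20.471 in⁴
  bottom flange (beyond web): d = -4.85 in → contributes +20.471 in⁴
Total I = 82.609 in⁴.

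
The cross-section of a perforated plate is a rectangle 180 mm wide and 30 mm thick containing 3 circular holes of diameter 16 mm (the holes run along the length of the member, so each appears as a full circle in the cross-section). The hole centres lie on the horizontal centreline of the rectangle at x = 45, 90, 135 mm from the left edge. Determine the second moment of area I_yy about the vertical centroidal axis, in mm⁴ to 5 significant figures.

I_yy ≈ 1.3756 × 10⁷ mm⁴

Break the section into simple shapes (no overlaps), measuring from the bottom-left corner of the bounding box.
Plate: 180 × 30, A = 5 400 mm², x = 90 mm, Ī = 14 580 000 mm⁴.
Hole 1 (subtracted): ⌀16, A = 201.0619 mm², x = 45 mm, Ī = 3216.991 mm⁴.
Hole 2 (subtracted): ⌀16, A = 201.0619 mm², x = 90 mm, Ī = 3216.991 mm⁴.
Hole 3 (subtracted): ⌀16, A = 201.0619 mm², x = 135 mm, Ī = 3216.991 mm⁴.
By symmetry the centroid is at mid-width, x̄ = 90 mm.
Transfer each piece to the vertical centroidal axis using Ī + A·d² with d = x − 90:
  plate: d = 0 mm → contributes +14 580 000 mm⁴
  hole 1: d = -45 mm → contributes −410367.4 mm⁴
  hole 2: d = 0 mm → contributes −3216.991 mm⁴
  hole 3: d = 45 mm → contributes −410367.4 mm⁴
Total I = 13 756 048 mm⁴.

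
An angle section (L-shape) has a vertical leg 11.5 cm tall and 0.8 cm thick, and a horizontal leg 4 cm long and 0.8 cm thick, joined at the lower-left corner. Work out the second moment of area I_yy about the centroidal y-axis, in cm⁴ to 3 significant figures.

I_yy ≈ 10.7 cm⁴

Split into non-overlapping primitives; take the origin at the lower-left of the bounding box.
Vertical leg: 0.8 × 11.5, A = 9.2 cm², x = 0.4 cm, Ī = 0.49067 cm⁴.
Horizontal leg (remainder): 3.2 × 0.8, A = 2.56 cm², x = 2.4 cm, Ī = 2.1845 cm⁴.
Centroid: x̄ = ΣA·x / ΣA = 0.83537 cm.
Transfer each piece to the centroidal y-axis using Ī + A·d² with d = x − 0.83537:
  vertical leg: d = -0.43537 cm → contributes +2.2345 cm⁴
  horizontal leg (remainder): d = 1.5646 cm → contributes +8.4516 cm⁴
Total I = 10.686 cm⁴.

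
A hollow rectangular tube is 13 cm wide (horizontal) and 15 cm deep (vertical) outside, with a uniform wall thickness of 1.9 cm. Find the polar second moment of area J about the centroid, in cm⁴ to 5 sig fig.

J ≈ 4598.6 cm⁴

Decompose the section into non-overlapping parts with the origin at the bottom-left of its bounding rectangle.
Outer rectangle: 13 × 15, A = 195 cm², y = 7.5 cm, Ī = 3656.25 cm⁴.
Inner void (subtracted): 9.2 × 11.2, A = 103.04 cm², y = 7.5 cm, Ī = 1077.111 cm⁴.
By symmetry the centroid is at mid-height, ȳ = 7.5 cm.
All pieces are centred on the centroidal x-axis, so I = ΣĪ (holes subtracted) = 2579.139 cm⁴.
Repeating about the centroidal y-axis gives I_y = 2019.475 cm⁴.
Polar second moment: J = I_x + I_y = 4598.613 cm⁴.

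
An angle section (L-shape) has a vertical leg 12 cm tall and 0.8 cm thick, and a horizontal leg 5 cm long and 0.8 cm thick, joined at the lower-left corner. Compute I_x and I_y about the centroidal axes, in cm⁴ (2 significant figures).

Break the section into simple shapes (no overlaps), measuring from the bottom-left corner of the bounding box.
Vertical leg: 0.8 × 12, A = 9.6 cm², y = 6 cm, Ī = 115.2 cm⁴.
Horizontal leg (remainder): 4.2 × 0.8, A = 3.36 cm², y = 0.4 cm, Ī = 0.1792 cm⁴.
Centroid: ȳ = ΣA·y / ΣA = 4.548 cm.
Transfer each piece to the centroidal x-axis using Ī + A·d² with d = y − 4.548:
  vertical leg: d = 1.452 cm → contributes +135.4 cm⁴
  horizontal leg (remainder): d = -4.148 cm → contributes +58 cm⁴
Total I = 193.4 cm⁴.
For the y-axis: x̄ = 1.048 cm.
Repeating about the centroidal y-axis gives I_y = 21.01 cm⁴.

I_x ≈ 190 cm⁴, I_y ≈ 21 cm⁴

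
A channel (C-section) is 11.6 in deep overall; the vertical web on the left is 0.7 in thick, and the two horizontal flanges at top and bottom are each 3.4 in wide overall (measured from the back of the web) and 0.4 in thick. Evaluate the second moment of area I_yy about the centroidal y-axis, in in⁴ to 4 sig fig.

Decompose the section into non-overlapping parts with the origin at the bottom-left of its bounding rectangle.
Web: 0.7 × 11.6, A = 8.12 in², x = 0.35 in, Ī = 0.331567 in⁴.
Top flange (beyond web): 2.7 × 0.4, A = 1.08 in², x = 2.05 in, Ī = 0.6561 in⁴.
Bottom flange (beyond web): 2.7 × 0.4, A = 1.08 in², x = 2.05 in, Ī = 0.6561 in⁴.
Centroid: x̄ = ΣA·x / ΣA = 0.707198 in.
Transfer each piece to the centroidal y-axis using Ī + A·d² with d = x − 0.707198:
  web: d = -0.357198 in → contributes +1.3676 in⁴
  top flange (beyond web): d = 1.3428 in → contributes +2.60347 in⁴
  bottom flange (beyond web): d = 1.3428 in → contributes +2.60347 in⁴
Total I = 6.57453 in⁴.

I_yy ≈ 6.575 in⁴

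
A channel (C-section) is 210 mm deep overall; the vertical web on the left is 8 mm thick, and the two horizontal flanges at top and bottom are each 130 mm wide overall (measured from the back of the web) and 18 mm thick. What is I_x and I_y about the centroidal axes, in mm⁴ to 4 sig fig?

Treat the section as a set of non-overlapping primitives; coordinates are from the bounding-box lower-left.
Web: 8 × 210, A = 1 680 mm², y = 105 mm, Ī = 6 174 000 mm⁴.
Top flange (beyond web): 122 × 18, A = 2 196 mm², y = 201 mm, Ī = 59 292 mm⁴.
Bottom flange (beyond web): 122 × 18, A = 2 196 mm², y = 9 mm, Ī = 59 292 mm⁴.
By symmetry the centroid is at mid-height, ȳ = 105 mm.
Transfer each piece to the centroidal x-axis using Ī + A·d² with d = y − 105:
  web: d = 0 mm → contributes +6 174 000 mm⁴
  top flange (beyond web): d = 96 mm → contributes +20 297 628 mm⁴
  bottom flange (beyond web): d = -96 mm → contributes +20 297 628 mm⁴
Total I = 46 769 256 mm⁴.
For the y-axis: x̄ = 51.0158 mm.
Repeating about the centroidal y-axis gives I_y = 10 590 630 mm⁴.

I_x ≈ 4.677 × 10⁷ mm⁴, I_y ≈ 1.059 × 10⁷ mm⁴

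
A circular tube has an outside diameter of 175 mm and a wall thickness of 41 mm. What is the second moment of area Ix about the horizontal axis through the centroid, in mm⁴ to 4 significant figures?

Ix ≈ 4.237 × 10⁷ mm⁴

Break the section into simple shapes (no overlaps), measuring from the bottom-left corner of the bounding box.
Outer circle: ⌀175, A = 24052.8 mm², y = 87.5 mm, Ī = 46 038 598 mm⁴.
Bore (subtracted): ⌀93, A = 6792.91 mm², y = 87.5 mm, Ī = 3 671 992 mm⁴.
By symmetry the centroid is at mid-height, ȳ = 87.5 mm.
All pieces are centred on the horizontal axis through the centroid, so I = ΣĪ (holes subtracted) = 42 366 607 mm⁴.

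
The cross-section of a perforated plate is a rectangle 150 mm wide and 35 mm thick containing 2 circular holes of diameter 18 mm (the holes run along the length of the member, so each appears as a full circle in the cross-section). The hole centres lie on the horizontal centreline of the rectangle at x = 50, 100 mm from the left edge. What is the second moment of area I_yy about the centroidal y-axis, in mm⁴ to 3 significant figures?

Decompose the section into non-overlapping parts with the origin at the bottom-left of its bounding rectangle.
Plate: 150 × 35, A = 5 250 mm², x = 75 mm, Ī = 9 843 750 mm⁴.
Hole 1 (subtracted): ⌀18, A = 254.47 mm², x = 50 mm, Ī = 5 153 mm⁴.
Hole 2 (subtracted): ⌀18, A = 254.47 mm², x = 100 mm, Ī = 5 153 mm⁴.
By symmetry the centroid is at mid-width, x̄ = 75 mm.
Transfer each piece to the centroidal y-axis using Ī + A·d² with d = x − 75:
  plate: d = 0 mm → contributes +9 843 750 mm⁴
  hole 1: d = -25 mm → contributes −164 196 mm⁴
  hole 2: d = 25 mm → contributes −164 196 mm⁴
Total I = 9 515 358 mm⁴.

I_yy ≈ 9.52 × 10⁶ mm⁴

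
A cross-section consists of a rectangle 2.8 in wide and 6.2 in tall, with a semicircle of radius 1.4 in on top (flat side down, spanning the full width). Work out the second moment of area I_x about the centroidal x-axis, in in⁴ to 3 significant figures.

Break the section into simple shapes (no overlaps), measuring from the bottom-left corner of the bounding box.
Rectangular body: 2.8 × 6.2, A = 17.36 in², y = 3.1 in, Ī = 55.61 in⁴.
Semicircular cap: semicircle r = 1.4, A = 3.0788 in², y = 6.7942 in, Ī = 0.42164 in⁴.
Centroid: ȳ = ΣA·y / ΣA = 3.6565 in.
Transfer each piece to the centroidal x-axis using Ī + A·d² with d = y − 3.6565:
  rectangular body: d = -0.55647 in → contributes +60.985 in⁴
  semicircular cap: d = 3.1377 in → contributes +30.733 in⁴
Total I = 91.718 in⁴.

I_x ≈ 91.7 in⁴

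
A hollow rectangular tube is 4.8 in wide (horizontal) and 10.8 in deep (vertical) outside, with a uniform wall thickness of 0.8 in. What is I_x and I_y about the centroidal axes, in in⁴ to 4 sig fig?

I_x ≈ 296.2 in⁴, I_y ≈ 74.41 in⁴

Break the section into simple shapes (no overlaps), measuring from the bottom-left corner of the bounding box.
Outer rectangle: 4.8 × 10.8, A = 51.84 in², y = 5.4 in, Ī = 503.885 in⁴.
Inner void (subtracted): 3.2 × 9.2, A = 29.44 in², y = 5.4 in, Ī = 207.65 in⁴.
By symmetry the centroid is at mid-height, ȳ = 5.4 in.
All pieces are centred on the centroidal x-axis, so I = ΣĪ (holes subtracted) = 296.235 in⁴.
Repeating about the centroidal y-axis gives I_y = 74.4107 in⁴.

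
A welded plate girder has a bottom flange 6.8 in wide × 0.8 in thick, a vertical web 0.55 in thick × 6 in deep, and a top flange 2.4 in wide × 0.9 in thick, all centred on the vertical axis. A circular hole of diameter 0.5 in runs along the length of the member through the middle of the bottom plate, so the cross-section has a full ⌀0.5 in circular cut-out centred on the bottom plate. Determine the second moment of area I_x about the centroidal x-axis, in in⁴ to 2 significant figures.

I_x ≈ 87 in⁴

Treat the section as a set of non-overlapping primitives; coordinates are from the bounding-box lower-left.
Bottom plate: 6.8 × 0.8, A = 5.44 in², y = 0.4 in, Ī = 0.2901 in⁴.
Web plate: 0.55 × 6, A = 3.3 in², y = 3.8 in, Ī = 9.9 in⁴.
Top plate: 2.4 × 0.9, A = 2.16 in², y = 7.25 in, Ī = 0.1458 in⁴.
Hole (subtracted): ⌀0.5, A = 0.1963 in², y = 0.4 in, Ī = 0.003068 in⁴.
Centroid: ȳ = ΣA·y / ΣA = 2.831 in.
Transfer each piece to the centroidal x-axis using Ī + A·d² with d = y − 2.831:
  bottom plate: d = -2.431 in → contributes +32.43 in⁴
  web plate: d = 0.9694 in → contributes +13 in⁴
  top plate: d = 4.419 in → contributes +42.33 in⁴
  hole: d = -2.431 in → contributes −1.163 in⁴
Total I = 86.6 in⁴.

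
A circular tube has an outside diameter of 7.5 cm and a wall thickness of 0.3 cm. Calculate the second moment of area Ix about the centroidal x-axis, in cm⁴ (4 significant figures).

Ix ≈ 44.05 cm⁴

Decompose the section into non-overlapping parts with the origin at the bottom-left of its bounding rectangle.
Outer circle: ⌀7.5, A = 44.1786 cm², y = 3.75 cm, Ī = 155.316 cm⁴.
Bore (subtracted): ⌀6.9, A = 37.3928 cm², y = 3.75 cm, Ī = 111.267 cm⁴.
By symmetry the centroid is at mid-height, ȳ = 3.75 cm.
All pieces are centred on the centroidal x-axis, so I = ΣĪ (holes subtracted) = 44.0486 cm⁴.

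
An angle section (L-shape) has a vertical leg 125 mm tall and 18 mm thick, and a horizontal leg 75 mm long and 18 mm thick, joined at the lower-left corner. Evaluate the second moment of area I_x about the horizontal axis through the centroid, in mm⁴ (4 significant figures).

Treat the section as a set of non-overlapping primitives; coordinates are from the bounding-box lower-left.
Vertical leg: 18 × 125, A = 2 250 mm², y = 62.5 mm, Ī = 2 929 688 mm⁴.
Horizontal leg (remainder): 57 × 18, A = 1 026 mm², y = 9 mm, Ī = 27 702 mm⁴.
Centroid: ȳ = ΣA·y / ΣA = 45.7445 mm.
Transfer each piece to the horizontal axis through the centroid using Ī + A·d² with d = y − 45.7445:
  vertical leg: d = 16.7555 mm → contributes +3 561 367 mm⁴
  horizontal leg (remainder): d = -36.7445 mm → contributes +1 412 965 mm⁴
Total I = 4 974 332 mm⁴.

I_x ≈ 4.974 × 10⁶ mm⁴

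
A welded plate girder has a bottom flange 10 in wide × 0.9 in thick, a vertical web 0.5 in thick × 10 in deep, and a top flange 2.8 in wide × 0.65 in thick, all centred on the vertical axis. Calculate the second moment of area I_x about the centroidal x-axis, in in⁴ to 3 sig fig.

I_x ≈ 263 in⁴

Treat the section as a set of non-overlapping primitives; coordinates are from the bounding-box lower-left.
Bottom plate: 10 × 0.9, A = 9 in², y = 0.45 in, Ī = 0.6075 in⁴.
Web plate: 0.5 × 10, A = 5 in², y = 5.9 in, Ī = 41.667 in⁴.
Top plate: 2.8 × 0.65, A = 1.82 in², y = 11.225 in, Ī = 0.064079 in⁴.
Centroid: ȳ = ΣA·y / ΣA = 3.4121 in.
Transfer each piece to the centroidal x-axis using Ī + A·d² with d = y − 3.4121:
  bottom plate: d = -2.9621 in → contributes +79.574 in⁴
  web plate: d = 2.4879 in → contributes +72.615 in⁴
  top plate: d = 7.8129 in → contributes +111.16 in⁴
Total I = 263.35 in⁴.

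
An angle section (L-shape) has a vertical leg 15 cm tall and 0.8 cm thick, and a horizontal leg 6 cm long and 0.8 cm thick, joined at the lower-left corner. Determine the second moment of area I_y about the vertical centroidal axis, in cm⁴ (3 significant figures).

I_y ≈ 37.8 cm⁴

Decompose the section into non-overlapping parts with the origin at the bottom-left of its bounding rectangle.
Vertical leg: 0.8 × 15, A = 12 cm², x = 0.4 cm, Ī = 0.64 cm⁴.
Horizontal leg (remainder): 5.2 × 0.8, A = 4.16 cm², x = 3.4 cm, Ī = 9.3739 cm⁴.
Centroid: x̄ = ΣA·x / ΣA = 1.1723 cm.
Transfer each piece to the vertical centroidal axis using Ī + A·d² with d = x − 1.1723:
  vertical leg: d = -0.77228 cm → contributes +7.7969 cm⁴
  horizontal leg (remainder): d = 2.2277 cm → contributes +30.019 cm⁴
Total I = 37.816 cm⁴.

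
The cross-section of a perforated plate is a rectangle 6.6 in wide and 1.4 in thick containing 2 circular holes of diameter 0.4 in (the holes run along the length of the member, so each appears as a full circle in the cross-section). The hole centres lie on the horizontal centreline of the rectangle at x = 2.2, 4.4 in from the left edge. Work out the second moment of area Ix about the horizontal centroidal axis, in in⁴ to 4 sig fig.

Ix ≈ 1.507 in⁴

Treat the section as a set of non-overlapping primitives; coordinates are from the bounding-box lower-left.
Plate: 6.6 × 1.4, A = 9.24 in², y = 0.7 in, Ī = 1.5092 in⁴.
Hole 1 (subtracted): ⌀0.4, A = 0.125664 in², y = 0.7 in, Ī = 0.00125664 in⁴.
Hole 2 (subtracted): ⌀0.4, A = 0.125664 in², y = 0.7 in, Ī = 0.00125664 in⁴.
By symmetry the centroid is at mid-height, ȳ = 0.7 in.
All pieces are centred on the horizontal centroidal axis, so I = ΣĪ (holes subtracted) = 1.50669 in⁴.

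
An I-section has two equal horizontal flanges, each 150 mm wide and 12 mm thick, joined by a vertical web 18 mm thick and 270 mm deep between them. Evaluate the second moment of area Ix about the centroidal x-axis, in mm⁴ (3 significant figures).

Split into non-overlapping primitives; take the origin at the lower-left of the bounding box.
Bottom flange: 150 × 12, A = 1 800 mm², y = 6 mm, Ī = 21 600 mm⁴.
Web: 18 × 270, A = 4 860 mm², y = 147 mm, Ī = 29 524 500 mm⁴.
Top flange: 150 × 12, A = 1 800 mm², y = 288 mm, Ī = 21 600 mm⁴.
By symmetry the centroid is at mid-height, ȳ = 147 mm.
Transfer each piece to the centroidal x-axis using Ī + A·d² with d = y − 147:
  bottom flange: d = -141 mm → contributes +35 807 400 mm⁴
  web: d = 0 mm → contributes +29 524 500 mm⁴
  top flange: d = 141 mm → contributes +35 807 400 mm⁴
Total I = 101 139 300 mm⁴.

Ix ≈ 1.01 × 10⁸ mm⁴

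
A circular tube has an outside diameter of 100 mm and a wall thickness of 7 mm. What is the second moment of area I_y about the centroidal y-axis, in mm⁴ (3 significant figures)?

I_y ≈ 2.22 × 10⁶ mm⁴

Treat the section as a set of non-overlapping primitives; coordinates are from the bounding-box lower-left.
Outer circle: ⌀100, A = 7 854 mm², x = 50 mm, Ī = 4 908 739 mm⁴.
Bore (subtracted): ⌀86, A = 5808.8 mm², x = 50 mm, Ī = 2 685 120 mm⁴.
By symmetry the centroid is at mid-width, x̄ = 50 mm.
All pieces are centred on the centroidal y-axis, so I = ΣĪ (holes subtracted) = 2 223 618 mm⁴.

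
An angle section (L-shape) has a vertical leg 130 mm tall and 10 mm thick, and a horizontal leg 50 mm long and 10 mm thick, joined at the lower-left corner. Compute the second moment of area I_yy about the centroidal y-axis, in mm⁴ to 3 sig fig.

Split into non-overlapping primitives; take the origin at the lower-left of the bounding box.
Vertical leg: 10 × 130, A = 1 300 mm², x = 5 mm, Ī = 10 833 mm⁴.
Horizontal leg (remainder): 40 × 10, A = 400 mm², x = 30 mm, Ī = 53 333 mm⁴.
Centroid: x̄ = ΣA·x / ΣA = 10.882 mm.
Transfer each piece to the centroidal y-axis using Ī + A·d² with d = x − 10.882:
  vertical leg: d = -5.8824 mm → contributes +55 816 mm⁴
  horizontal leg (remainder): d = 19.118 mm → contributes +199 527 mm⁴
Total I = 255 343 mm⁴.

I_yy ≈ 2.55 × 10⁵ mm⁴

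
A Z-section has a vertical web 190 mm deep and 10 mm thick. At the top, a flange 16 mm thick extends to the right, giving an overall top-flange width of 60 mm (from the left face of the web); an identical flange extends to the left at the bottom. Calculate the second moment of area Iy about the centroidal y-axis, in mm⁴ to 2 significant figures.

Break the section into simple shapes (no overlaps), measuring from the bottom-left corner of the bounding box.
Web: 10 × 190, A = 1 900 mm², x = 55 mm, Ī = 15 833 mm⁴.
Top flange (beyond web): 50 × 16, A = 800 mm², x = 85 mm, Ī = 166 667 mm⁴.
Bottom flange (beyond web): 50 × 16, A = 800 mm², x = 25 mm, Ī = 166 667 mm⁴.
Centroid: x̄ = ΣA·x / ΣA = 55 mm.
Transfer each piece to the centroidal y-axis using Ī + A·d² with d = x − 55:
  web: d = 0 mm → contributes +15 833 mm⁴
  top flange (beyond web): d = 30 mm → contributes +886 667 mm⁴
  bottom flange (beyond web): d = -30 mm → contributes +886 667 mm⁴
Total I = 1 789 167 mm⁴.

Iy ≈ 1.8 × 10⁶ mm⁴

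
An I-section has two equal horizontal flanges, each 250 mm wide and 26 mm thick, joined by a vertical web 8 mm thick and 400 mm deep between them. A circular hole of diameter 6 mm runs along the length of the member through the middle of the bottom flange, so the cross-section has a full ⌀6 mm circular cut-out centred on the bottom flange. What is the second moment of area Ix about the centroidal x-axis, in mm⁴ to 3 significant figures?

Break the section into simple shapes (no overlaps), measuring from the bottom-left corner of the bounding box.
Bottom flange: 250 × 26, A = 6 500 mm², y = 13 mm, Ī = 366 167 mm⁴.
Web: 8 × 400, A = 3 200 mm², y = 226 mm, Ī = 42 666 667 mm⁴.
Top flange: 250 × 26, A = 6 500 mm², y = 439 mm, Ī = 366 167 mm⁴.
Hole (subtracted): ⌀6, A = 28.274 mm², y = 13 mm, Ī = 63.617 mm⁴.
Centroid: ȳ = ΣA·y / ΣA = 226.37 mm.
Transfer each piece to the centroidal x-axis using Ī + A·d² with d = y − 226.37:
  bottom flange: d = -213.37 mm → contributes +296 296 758 mm⁴
  web: d = -0.37241 mm → contributes +42 667 110 mm⁴
  top flange: d = 212.63 mm → contributes +294 234 378 mm⁴
  hole: d = -213.37 mm → contributes −1 287 331 mm⁴
Total I = 631 910 915 mm⁴.

Ix ≈ 6.32 × 10⁸ mm⁴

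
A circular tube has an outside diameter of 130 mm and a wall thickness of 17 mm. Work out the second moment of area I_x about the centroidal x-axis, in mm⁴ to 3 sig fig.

Break the section into simple shapes (no overlaps), measuring from the bottom-left corner of the bounding box.
Outer circle: ⌀130, A = 13 273 mm², y = 65 mm, Ī = 14 019 848 mm⁴.
Bore (subtracted): ⌀96, A = 7238.2 mm², y = 65 mm, Ī = 4 169 220 mm⁴.
By symmetry the centroid is at mid-height, ȳ = 65 mm.
All pieces are centred on the centroidal x-axis, so I = ΣĪ (holes subtracted) = 9 850 628 mm⁴.

I_x ≈ 9.85 × 10⁶ mm⁴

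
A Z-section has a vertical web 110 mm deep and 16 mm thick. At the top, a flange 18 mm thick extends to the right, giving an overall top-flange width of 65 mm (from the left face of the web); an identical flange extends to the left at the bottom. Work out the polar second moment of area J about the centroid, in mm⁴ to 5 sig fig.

Break the section into simple shapes (no overlaps), measuring from the bottom-left corner of the bounding box.
Web: 16 × 110, A = 1 760 mm², y = 55 mm, Ī = 1 774 667 mm⁴.
Top flange (beyond web): 49 × 18, A = 882 mm², y = 101 mm, Ī = 23 814 mm⁴.
Bottom flange (beyond web): 49 × 18, A = 882 mm², y = 9 mm, Ī = 23 814 mm⁴.
Centroid: ȳ = ΣA·y / ΣA = 55 mm.
Transfer each piece to the centroidal x-axis using Ī + A·d² with d = y − 55:
  web: d = 0 mm → contributes +1 774 667 mm⁴
  top flange (beyond web): d = 46 mm → contributes +1 890 126 mm⁴
  bottom flange (beyond web): d = -46 mm → contributes +1 890 126 mm⁴
Total I = 5 554 919 mm⁴.
For the y-axis: x̄ = 57 mm.
Repeating about the centroidal y-axis gives I_y = 2 253 719 mm⁴.
Polar second moment: J = I_x + I_y = 7 808 637 mm⁴.

J ≈ 7.8086 × 10⁶ mm⁴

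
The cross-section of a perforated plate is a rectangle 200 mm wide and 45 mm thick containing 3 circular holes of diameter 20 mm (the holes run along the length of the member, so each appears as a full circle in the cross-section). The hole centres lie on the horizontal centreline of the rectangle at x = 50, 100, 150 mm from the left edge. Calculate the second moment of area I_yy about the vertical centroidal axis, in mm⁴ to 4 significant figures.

I_yy ≈ 2.841 × 10⁷ mm⁴

Split into non-overlapping primitives; take the origin at the lower-left of the bounding box.
Plate: 200 × 45, A = 9 000 mm², x = 100 mm, Ī = 30 000 000 mm⁴.
Hole 1 (subtracted): ⌀20, A = 314.159 mm², x = 50 mm, Ī = 7853.98 mm⁴.
Hole 2 (subtracted): ⌀20, A = 314.159 mm², x = 100 mm, Ī = 7853.98 mm⁴.
Hole 3 (subtracted): ⌀20, A = 314.159 mm², x = 150 mm, Ī = 7853.98 mm⁴.
By symmetry the centroid is at mid-width, x̄ = 100 mm.
Transfer each piece to the vertical centroidal axis using Ī + A·d² with d = x − 100:
  plate: d = 0 mm → contributes +30 000 000 mm⁴
  hole 1: d = -50 mm → contributes −793 252 mm⁴
  hole 2: d = 0 mm → contributes −7853.98 mm⁴
  hole 3: d = 50 mm → contributes −793 252 mm⁴
Total I = 28 405 642 mm⁴.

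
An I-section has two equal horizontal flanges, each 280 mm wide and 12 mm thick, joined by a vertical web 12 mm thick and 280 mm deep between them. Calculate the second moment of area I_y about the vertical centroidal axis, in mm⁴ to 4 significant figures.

I_y ≈ 4.394 × 10⁷ mm⁴

Treat the section as a set of non-overlapping primitives; coordinates are from the bounding-box lower-left.
Bottom flange: 280 × 12, A = 3 360 mm², x = 140 mm, Ī = 21 952 000 mm⁴.
Web: 12 × 280, A = 3 360 mm², x = 140 mm, Ī = 40 320 mm⁴.
Top flange: 280 × 12, A = 3 360 mm², x = 140 mm, Ī = 21 952 000 mm⁴.
By symmetry the centroid is at mid-width, x̄ = 140 mm.
All pieces are centred on the vertical centroidal axis, so I = ΣĪ = 43 944 320 mm⁴.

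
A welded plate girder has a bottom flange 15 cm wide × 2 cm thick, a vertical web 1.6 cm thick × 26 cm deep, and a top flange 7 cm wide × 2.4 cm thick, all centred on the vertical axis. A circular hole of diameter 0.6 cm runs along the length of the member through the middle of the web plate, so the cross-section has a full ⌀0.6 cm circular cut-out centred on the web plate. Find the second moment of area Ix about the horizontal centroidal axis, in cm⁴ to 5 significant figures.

Split into non-overlapping primitives; take the origin at the lower-left of the bounding box.
Bottom plate: 15 × 2, A = 30 cm², y = 1 cm, Ī = 10 cm⁴.
Web plate: 1.6 × 26, A = 41.6 cm², y = 15 cm, Ī = 2343.467 cm⁴.
Top plate: 7 × 2.4, A = 16.8 cm², y = 29.2 cm, Ī = 8.064 cm⁴.
Hole (subtracted): ⌀0.6, A = 0.2827433 cm², y = 15 cm, Ī = 0.006361725 cm⁴.
Centroid: ȳ = ΣA·y / ΣA = 12.94093 cm.
Transfer each piece to the horizontal centroidal axis using Ī + A·d² with d = y − 12.94093:
  bottom plate: d = -11.94093 cm → contributes +4287.571 cm⁴
  web plate: d = 2.059075 cm → contributes +2519.842 cm⁴
  top plate: d = 16.25907 cm → contributes +4449.27 cm⁴
  hole: d = 2.059075 cm → contributes −1.205134 cm⁴
Total I = 11255.48 cm⁴.

Ix ≈ 1.1255 × 10⁴ cm⁴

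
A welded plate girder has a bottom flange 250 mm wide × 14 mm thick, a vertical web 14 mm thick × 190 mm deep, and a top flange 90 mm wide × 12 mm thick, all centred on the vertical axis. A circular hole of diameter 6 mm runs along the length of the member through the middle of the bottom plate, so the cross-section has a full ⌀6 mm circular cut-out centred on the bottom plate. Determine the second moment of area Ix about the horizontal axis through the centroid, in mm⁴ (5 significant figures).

Split into non-overlapping primitives; take the origin at the lower-left of the bounding box.
Bottom plate: 250 × 14, A = 3 500 mm², y = 7 mm, Ī = 57166.67 mm⁴.
Web plate: 14 × 190, A = 2 660 mm², y = 109 mm, Ī = 8 002 167 mm⁴.
Top plate: 90 × 12, A = 1 080 mm², y = 210 mm, Ī = 12 960 mm⁴.
Hole (subtracted): ⌀6, A = 28.27433 mm², y = 7 mm, Ī = 63.61725 mm⁴.
Centroid: ȳ = ΣA·y / ΣA = 75.02255 mm.
Transfer each piece to the horizontal axis through the centroid using Ī + A·d² with d = y − 75.02255:
  bottom plate: d = -68.02255 mm → contributes +16 251 904 mm⁴
  web plate: d = 33.97745 mm → contributes +11 073 048 mm⁴
  top plate: d = 134.9774 mm → contributes +19 689 384 mm⁴
  hole: d = -68.02255 mm → contributes −130890.9 mm⁴
Total I = 46 883 446 mm⁴.

Ix ≈ 4.6883 × 10⁷ mm⁴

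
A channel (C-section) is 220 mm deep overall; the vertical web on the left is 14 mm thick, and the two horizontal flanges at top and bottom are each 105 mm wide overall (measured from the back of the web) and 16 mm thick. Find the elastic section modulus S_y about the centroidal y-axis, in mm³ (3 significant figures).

S_y ≈ 8.53 × 10⁴ mm³

Split into non-overlapping primitives; take the origin at the lower-left of the bounding box.
Web: 14 × 220, A = 3 080 mm², x = 7 mm, Ī = 50 307 mm⁴.
Top flange (beyond web): 91 × 16, A = 1 456 mm², x = 59.5 mm, Ī = 1 004 761 mm⁴.
Bottom flange (beyond web): 91 × 16, A = 1 456 mm², x = 59.5 mm, Ī = 1 004 761 mm⁴.
Centroid: x̄ = ΣA·x / ΣA = 32.514 mm.
Transfer each piece to the centroidal y-axis using Ī + A·d² with d = x − 32.514:
  web: d = -25.514 mm → contributes +2 055 279 mm⁴
  top flange (beyond web): d = 26.986 mm → contributes +2 065 083 mm⁴
  bottom flange (beyond web): d = 26.986 mm → contributes +2 065 083 mm⁴
Total I = 6 185 446 mm⁴.
Extreme fibre distance c = 72.486 mm; S = I/c = 85 333 mm³.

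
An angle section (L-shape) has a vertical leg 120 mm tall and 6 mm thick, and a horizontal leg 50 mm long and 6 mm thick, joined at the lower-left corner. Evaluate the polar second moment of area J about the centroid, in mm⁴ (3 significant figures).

J ≈ 1.66 × 10⁶ mm⁴

Break the section into simple shapes (no overlaps), measuring from the bottom-left corner of the bounding box.
Vertical leg: 6 × 120, A = 720 mm², y = 60 mm, Ī = 864 000 mm⁴.
Horizontal leg (remainder): 44 × 6, A = 264 mm², y = 3 mm, Ī = 792 mm⁴.
Centroid: ȳ = ΣA·y / ΣA = 44.707 mm.
Transfer each piece to the centroidal x-axis using Ī + A·d² with d = y − 44.707:
  vertical leg: d = 15.293 mm → contributes +1 032 384 mm⁴
  horizontal leg (remainder): d = -41.707 mm → contributes +460 020 mm⁴
Total I = 1 492 404 mm⁴.
For the y-axis: x̄ = 9.7073 mm.
Repeating about the centroidal y-axis gives I_y = 165 484 mm⁴.
Polar second moment: J = I_x + I_y = 1 657 887 mm⁴.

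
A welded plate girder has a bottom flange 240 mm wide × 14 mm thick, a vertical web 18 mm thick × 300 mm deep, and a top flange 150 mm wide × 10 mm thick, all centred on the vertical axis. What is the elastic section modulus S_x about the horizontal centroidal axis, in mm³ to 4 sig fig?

S_x ≈ 7.997 × 10⁵ mm³

Treat the section as a set of non-overlapping primitives; coordinates are from the bounding-box lower-left.
Bottom plate: 240 × 14, A = 3 360 mm², y = 7 mm, Ī = 54 880 mm⁴.
Web plate: 18 × 300, A = 5 400 mm², y = 164 mm, Ī = 40 500 000 mm⁴.
Top plate: 150 × 10, A = 1 500 mm², y = 319 mm, Ī = 12 500 mm⁴.
Centroid: ȳ = ΣA·y / ΣA = 135.246 mm.
Transfer each piece to the horizontal centroidal axis using Ī + A·d² with d = y − 135.246:
  bottom plate: d = -128.246 mm → contributes +55 316 590 mm⁴
  web plate: d = 28.7544 mm → contributes +44 964 799 mm⁴
  top plate: d = 183.754 mm → contributes +50 661 012 mm⁴
Total I = 150 942 401 mm⁴.
Extreme fibre distance c = 188.754 mm; S = I/c = 799 676 mm³.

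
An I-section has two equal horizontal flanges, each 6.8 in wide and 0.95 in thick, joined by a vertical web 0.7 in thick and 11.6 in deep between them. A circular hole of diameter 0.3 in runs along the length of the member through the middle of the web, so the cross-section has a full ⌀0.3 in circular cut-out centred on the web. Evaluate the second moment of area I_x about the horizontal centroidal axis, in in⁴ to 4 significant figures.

Break the section into simple shapes (no overlaps), measuring from the bottom-left corner of the bounding box.
Bottom flange: 6.8 × 0.95, A = 6.46 in², y = 0.475 in, Ī = 0.485846 in⁴.
Web: 0.7 × 11.6, A = 8.12 in², y = 6.75 in, Ī = 91.0523 in⁴.
Top flange: 6.8 × 0.95, A = 6.46 in², y = 13.025 in, Ī = 0.485846 in⁴.
Hole (subtracted): ⌀0.3, A = 0.0706858 in², y = 6.75 in, Ī = 0.000397608 in⁴.
By symmetry the centroid is at mid-height, ȳ = 6.75 in.
Transfer each piece to the horizontal centroidal axis using Ī + A·d² with d = y − 6.75:
  bottom flange: d = -6.275 in → contributes +254.852 in⁴
  web: d = 0 in → contributes +91.0523 in⁴
  top flange: d = 6.275 in → contributes +254.852 in⁴
  hole: d = 0 in → contributes −0.000397608 in⁴
Total I = 600.757 in⁴.

I_x ≈ 600.8 in⁴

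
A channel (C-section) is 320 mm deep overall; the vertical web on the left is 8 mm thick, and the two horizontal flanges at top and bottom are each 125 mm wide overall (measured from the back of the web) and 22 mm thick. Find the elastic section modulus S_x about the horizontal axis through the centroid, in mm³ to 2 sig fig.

Treat the section as a set of non-overlapping primitives; coordinates are from the bounding-box lower-left.
Web: 8 × 320, A = 2 560 mm², y = 160 mm, Ī = 21 845 333 mm⁴.
Top flange (beyond web): 117 × 22, A = 2 574 mm², y = 309 mm, Ī = 103 818 mm⁴.
Bottom flange (beyond web): 117 × 22, A = 2 574 mm², y = 11 mm, Ī = 103 818 mm⁴.
By symmetry the centroid is at mid-height, ȳ = 160 mm.
Transfer each piece to the horizontal axis through the centroid using Ī + A·d² with d = y − 160:
  web: d = 0 mm → contributes +21 845 333 mm⁴
  top flange (beyond web): d = 149 mm → contributes +57 249 192 mm⁴
  bottom flange (beyond web): d = -149 mm → contributes +57 249 192 mm⁴
Total I = 136 343 717 mm⁴.
Extreme fibre distance c = 160 mm; S = I/c = 852 148 mm³.

S_x ≈ 8.5 × 10⁵ mm³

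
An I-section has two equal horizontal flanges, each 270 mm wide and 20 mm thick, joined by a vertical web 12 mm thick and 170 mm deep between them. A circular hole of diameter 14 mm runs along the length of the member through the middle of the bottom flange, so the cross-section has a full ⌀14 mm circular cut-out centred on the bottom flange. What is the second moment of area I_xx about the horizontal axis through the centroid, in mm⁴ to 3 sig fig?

I_xx ≈ 1.01 × 10⁸ mm⁴

Treat the section as a set of non-overlapping primitives; coordinates are from the bounding-box lower-left.
Bottom flange: 270 × 20, A = 5 400 mm², y = 10 mm, Ī = 180 000 mm⁴.
Web: 12 × 170, A = 2 040 mm², y = 105 mm, Ī = 4 913 000 mm⁴.
Top flange: 270 × 20, A = 5 400 mm², y = 200 mm, Ī = 180 000 mm⁴.
Hole (subtracted): ⌀14, A = 153.94 mm², y = 10 mm, Ī = 1885.7 mm⁴.
Centroid: ȳ = ΣA·y / ΣA = 106.15 mm.
Transfer each piece to the horizontal axis through the centroid using Ī + A·d² with d = y − 106.15:
  bottom flange: d = -96.153 mm → contributes +50 104 918 mm⁴
  web: d = -1.1528 mm → contributes +4 915 711 mm⁴
  top flange: d = 93.847 mm → contributes +47 739 434 mm⁴
  hole: d = -96.153 mm → contributes −1 425 098 mm⁴
Total I = 101 334 965 mm⁴.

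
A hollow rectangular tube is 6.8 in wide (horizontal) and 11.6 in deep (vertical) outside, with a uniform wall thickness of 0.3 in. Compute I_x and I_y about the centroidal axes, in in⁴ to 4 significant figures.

I_x ≈ 196.8 in⁴, I_y ≈ 85.48 in⁴

Split into non-overlapping primitives; take the origin at the lower-left of the bounding box.
Outer rectangle: 6.8 × 11.6, A = 78.88 in², y = 5.8 in, Ī = 884.508 in⁴.
Inner void (subtracted): 6.2 × 11, A = 68.2 in², y = 5.8 in, Ī = 687.683 in⁴.
By symmetry the centroid is at mid-height, ȳ = 5.8 in.
All pieces are centred on the centroidal x-axis, so I = ΣĪ (holes subtracted) = 196.824 in⁴.
Repeating about the centroidal y-axis gives I_y = 85.4836 in⁴.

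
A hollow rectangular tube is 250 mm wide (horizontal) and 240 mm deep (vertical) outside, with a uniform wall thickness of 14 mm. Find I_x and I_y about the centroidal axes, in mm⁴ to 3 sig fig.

I_x ≈ 1.12 × 10⁸ mm⁴, I_y ≈ 1.19 × 10⁸ mm⁴

Break the section into simple shapes (no overlaps), measuring from the bottom-left corner of the bounding box.
Outer rectangle: 250 × 240, A = 60 000 mm², y = 120 mm, Ī = 288 000 000 mm⁴.
Inner void (subtracted): 222 × 212, A = 47 064 mm², y = 120 mm, Ī = 176 270 368 mm⁴.
By symmetry the centroid is at mid-height, ȳ = 120 mm.
All pieces are centred on the centroidal x-axis, so I = ΣĪ (holes subtracted) = 111 729 632 mm⁴.
Repeating about the centroidal y-axis gives I_y = 119 208 152 mm⁴.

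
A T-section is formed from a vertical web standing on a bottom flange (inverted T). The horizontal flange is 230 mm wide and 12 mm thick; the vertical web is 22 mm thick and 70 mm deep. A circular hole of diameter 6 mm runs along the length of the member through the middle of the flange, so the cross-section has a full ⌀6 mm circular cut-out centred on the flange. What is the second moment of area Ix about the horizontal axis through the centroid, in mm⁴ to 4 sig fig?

Ix ≈ 2.317 × 10⁶ mm⁴

Break the section into simple shapes (no overlaps), measuring from the bottom-left corner of the bounding box.
Flange: 230 × 12, A = 2 760 mm², y = 6 mm, Ī = 33 120 mm⁴.
Web: 22 × 70, A = 1 540 mm², y = 47 mm, Ī = 628 833 mm⁴.
Hole (subtracted): ⌀6, A = 28.2743 mm², y = 6 mm, Ī = 63.6173 mm⁴.
Centroid: ȳ = ΣA·y / ΣA = 20.7809 mm.
Transfer each piece to the horizontal axis through the centroid using Ī + A·d² with d = y − 20.7809:
  flange: d = -14.7809 mm → contributes +636 112 mm⁴
  web: d = 26.2191 mm → contributes +1 687 492 mm⁴
  hole: d = -14.7809 mm → contributes −6240.86 mm⁴
Total I = 2 317 363 mm⁴.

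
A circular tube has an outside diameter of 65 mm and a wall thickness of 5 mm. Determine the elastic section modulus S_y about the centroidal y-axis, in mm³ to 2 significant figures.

Break the section into simple shapes (no overlaps), measuring from the bottom-left corner of the bounding box.
Outer circle: ⌀65, A = 3 318 mm², x = 32.5 mm, Ī = 876 241 mm⁴.
Bore (subtracted): ⌀55, A = 2 376 mm², x = 32.5 mm, Ī = 449 180 mm⁴.
By symmetry the centroid is at mid-width, x̄ = 32.5 mm.
All pieces are centred on the centroidal y-axis, so I = ΣĪ (holes subtracted) = 427 060 mm⁴.
Extreme fibre distance c = 32.5 mm; S = I/c = 13 140 mm³.

S_y ≈ 1.3 × 10⁴ mm³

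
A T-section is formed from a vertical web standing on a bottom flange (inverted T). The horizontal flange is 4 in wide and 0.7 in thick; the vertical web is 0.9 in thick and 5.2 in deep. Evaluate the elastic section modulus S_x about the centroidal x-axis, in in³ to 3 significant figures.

Decompose the section into non-overlapping parts with the origin at the bottom-left of its bounding rectangle.
Flange: 4 × 0.7, A = 2.8 in², y = 0.35 in, Ī = 0.11433 in⁴.
Web: 0.9 × 5.2, A = 4.68 in², y = 3.3 in, Ī = 10.546 in⁴.
Centroid: ȳ = ΣA·y / ΣA = 2.1957 in.
Transfer each piece to the centroidal x-axis using Ī + A·d² with d = y − 2.1957:
  flange: d = -1.8457 in → contributes +9.6531 in⁴
  web: d = 1.1043 in → contributes +16.253 in⁴
Total I = 25.906 in⁴.
Extreme fibre distance c = 3.7043 in; S = I/c = 6.9934 in³.

S_x ≈ 6.99 in³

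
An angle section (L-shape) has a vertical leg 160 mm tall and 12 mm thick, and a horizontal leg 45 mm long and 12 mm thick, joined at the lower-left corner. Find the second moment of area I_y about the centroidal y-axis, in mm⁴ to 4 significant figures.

Decompose the section into non-overlapping parts with the origin at the bottom-left of its bounding rectangle.
Vertical leg: 12 × 160, A = 1 920 mm², x = 6 mm, Ī = 23 040 mm⁴.
Horizontal leg (remainder): 33 × 12, A = 396 mm², x = 28.5 mm, Ī = 35 937 mm⁴.
Centroid: x̄ = ΣA·x / ΣA = 9.84715 mm.
Transfer each piece to the centroidal y-axis using Ī + A·d² with d = x − 9.84715:
  vertical leg: d = -3.84715 mm → contributes +51457.1 mm⁴
  horizontal leg (remainder): d = 18.6528 mm → contributes +173 717 mm⁴
Total I = 225 174 mm⁴.

I_y ≈ 2.252 × 10⁵ mm⁴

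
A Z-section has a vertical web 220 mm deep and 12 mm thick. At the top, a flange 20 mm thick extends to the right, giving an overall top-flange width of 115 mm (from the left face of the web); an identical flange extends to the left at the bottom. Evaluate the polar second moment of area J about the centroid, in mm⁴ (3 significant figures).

J ≈ 6.93 × 10⁷ mm⁴

Split into non-overlapping primitives; take the origin at the lower-left of the bounding box.
Web: 12 × 220, A = 2 640 mm², y = 110 mm, Ī = 10 648 000 mm⁴.
Top flange (beyond web): 103 × 20, A = 2 060 mm², y = 210 mm, Ī = 68 667 mm⁴.
Bottom flange (beyond web): 103 × 20, A = 2 060 mm², y = 10 mm, Ī = 68 667 mm⁴.
Centroid: ȳ = ΣA·y / ΣA = 110 mm.
Transfer each piece to the centroidal x-axis using Ī + A·d² with d = y − 110:
  web: d = 0 mm → contributes +10 648 000 mm⁴
  top flange (beyond web): d = 100 mm → contributes +20 668 667 mm⁴
  bottom flange (beyond web): d = -100 mm → contributes +20 668 667 mm⁴
Total I = 51 985 333 mm⁴.
For the y-axis: x̄ = 109 mm.
Repeating about the centroidal y-axis gives I_y = 17 295 853 mm⁴.
Polar second moment: J = I_x + I_y = 69 281 187 mm⁴.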